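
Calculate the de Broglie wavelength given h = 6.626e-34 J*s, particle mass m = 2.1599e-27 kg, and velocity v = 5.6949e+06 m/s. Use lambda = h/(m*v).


lambda = h / (m * v)
= 6.626e-34 / (2.1599e-27 * 5.6949e+06)
= 6.626e-34 / 1.2300e-20
= 5.3868e-14 m

5.3868e-14


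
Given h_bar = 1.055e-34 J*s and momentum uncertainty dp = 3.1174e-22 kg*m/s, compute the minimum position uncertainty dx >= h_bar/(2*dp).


dx = h_bar / (2 * dp)
= 1.055e-34 / (2 * 3.1174e-22)
= 1.055e-34 / 6.2348e-22
= 1.6921e-13 m

1.6921e-13


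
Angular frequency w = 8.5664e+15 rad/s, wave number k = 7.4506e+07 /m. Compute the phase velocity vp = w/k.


vp = w / k
= 8.5664e+15 / 7.4506e+07
= 1.1498e+08 m/s

1.1498e+08


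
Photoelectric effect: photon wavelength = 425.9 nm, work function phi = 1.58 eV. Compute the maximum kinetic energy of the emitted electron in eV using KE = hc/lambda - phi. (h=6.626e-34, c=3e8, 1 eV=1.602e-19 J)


E_photon = hc / lambda
= (6.626e-34)(3e8) / (425.9e-9)
= 4.6673e-19 J
= 2.9134 eV
KE = E_photon - phi
= 2.9134 - 1.58
= 1.3334 eV

1.3334


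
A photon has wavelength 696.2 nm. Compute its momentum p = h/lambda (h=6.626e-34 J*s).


p = h / lambda
= 6.626e-34 / (696.2e-9)
= 6.626e-34 / 6.9620e-07
= 9.5174e-28 kg*m/s

9.5174e-28


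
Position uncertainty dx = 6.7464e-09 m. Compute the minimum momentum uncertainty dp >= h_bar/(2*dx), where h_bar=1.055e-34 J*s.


dp = h_bar / (2 * dx)
= 1.055e-34 / (2 * 6.7464e-09)
= 1.055e-34 / 1.3493e-08
= 7.8190e-27 kg*m/s

7.8190e-27


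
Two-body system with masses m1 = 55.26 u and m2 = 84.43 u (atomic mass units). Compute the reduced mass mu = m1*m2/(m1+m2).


mu = m1 * m2 / (m1 + m2)
= 55.26 * 84.43 / (55.26 + 84.43)
= 4665.6018 / 139.69
= 33.3997 u

33.3997


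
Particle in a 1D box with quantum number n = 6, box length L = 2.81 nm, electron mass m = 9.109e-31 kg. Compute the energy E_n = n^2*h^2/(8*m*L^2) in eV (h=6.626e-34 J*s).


E = n^2 * h^2 / (8 * m * L^2)
= 6^2 * (6.626e-34)^2 / (8 * 9.109e-31 * (2.81e-9)^2)
= 36 * 4.3904e-67 / (8 * 9.109e-31 * 7.8961e-18)
= 2.7468e-19 J
= 1.7146 eV

1.7146


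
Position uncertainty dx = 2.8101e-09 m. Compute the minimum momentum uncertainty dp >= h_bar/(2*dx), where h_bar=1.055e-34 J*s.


dp = h_bar / (2 * dx)
= 1.055e-34 / (2 * 2.8101e-09)
= 1.055e-34 / 5.6202e-09
= 1.8772e-26 kg*m/s

1.8772e-26


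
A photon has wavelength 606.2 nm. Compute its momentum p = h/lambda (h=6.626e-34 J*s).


p = h / lambda
= 6.626e-34 / (606.2e-9)
= 6.626e-34 / 6.0620e-07
= 1.0930e-27 kg*m/s

1.0930e-27


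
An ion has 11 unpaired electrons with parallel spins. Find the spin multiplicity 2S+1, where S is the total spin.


Total spin S = N * (1/2) = 11 * 0.5 = 5.5
Spin multiplicity = 2S + 1
= 2 * 5.5 + 1
= 12

12


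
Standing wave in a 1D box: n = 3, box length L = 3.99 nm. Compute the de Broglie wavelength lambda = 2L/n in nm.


lambda = 2L / n
= 2 * 3.99 / 3
= 7.98 / 3
= 2.66 nm

2.66


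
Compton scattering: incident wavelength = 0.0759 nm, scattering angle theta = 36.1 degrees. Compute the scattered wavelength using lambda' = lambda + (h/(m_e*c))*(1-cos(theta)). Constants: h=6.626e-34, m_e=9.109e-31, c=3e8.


Compton wavelength: h/(m_e*c) = 2.4247e-12 m
d_lambda = 2.4247e-12 * (1 - cos(36.1 deg))
= 2.4247e-12 * 0.19201
= 4.6557e-13 m = 0.000466 nm
lambda' = 0.0759 + 0.000466
= 0.076366 nm

0.076366


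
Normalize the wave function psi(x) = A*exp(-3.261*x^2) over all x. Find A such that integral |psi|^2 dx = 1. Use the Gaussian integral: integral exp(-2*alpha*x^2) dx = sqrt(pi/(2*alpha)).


integral |psi|^2 dx = A^2 * sqrt(pi/(2*alpha)) = 1
A^2 = sqrt(2*alpha/pi)
= sqrt(2 * 3.261 / pi)
= 1.440839
A = sqrt(1.440839)
= 1.2003

1.2003


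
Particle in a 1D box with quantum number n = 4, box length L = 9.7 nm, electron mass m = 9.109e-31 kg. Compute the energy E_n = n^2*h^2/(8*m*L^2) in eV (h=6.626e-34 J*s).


E = n^2 * h^2 / (8 * m * L^2)
= 4^2 * (6.626e-34)^2 / (8 * 9.109e-31 * (9.7e-9)^2)
= 16 * 4.3904e-67 / (8 * 9.109e-31 * 9.4090e-17)
= 1.0245e-20 J
= 0.064 eV

0.064


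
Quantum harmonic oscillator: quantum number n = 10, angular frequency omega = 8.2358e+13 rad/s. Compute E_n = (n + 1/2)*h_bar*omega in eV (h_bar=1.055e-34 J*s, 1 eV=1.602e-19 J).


E = (n + 1/2) * h_bar * omega
= (10 + 0.5) * 1.055e-34 * 8.2358e+13
= 10.5 * 8.6888e-21
= 9.1232e-20 J
= 0.5695 eV

0.5695


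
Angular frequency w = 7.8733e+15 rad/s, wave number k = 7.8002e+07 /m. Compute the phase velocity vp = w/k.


vp = w / k
= 7.8733e+15 / 7.8002e+07
= 1.0094e+08 m/s

1.0094e+08


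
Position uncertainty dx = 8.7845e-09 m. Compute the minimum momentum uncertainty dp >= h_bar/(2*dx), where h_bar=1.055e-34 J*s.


dp = h_bar / (2 * dx)
= 1.055e-34 / (2 * 8.7845e-09)
= 1.055e-34 / 1.7569e-08
= 6.0049e-27 kg*m/s

6.0049e-27


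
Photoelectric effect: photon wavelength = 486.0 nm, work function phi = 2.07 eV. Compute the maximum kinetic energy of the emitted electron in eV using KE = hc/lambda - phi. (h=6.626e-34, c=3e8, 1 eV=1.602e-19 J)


E_photon = hc / lambda
= (6.626e-34)(3e8) / (486.0e-9)
= 4.0901e-19 J
= 2.5531 eV
KE = E_photon - phi
= 2.5531 - 2.07
= 0.4831 eV

0.4831


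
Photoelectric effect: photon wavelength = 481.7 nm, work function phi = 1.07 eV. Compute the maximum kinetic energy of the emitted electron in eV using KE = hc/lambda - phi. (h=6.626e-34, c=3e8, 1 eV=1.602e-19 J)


E_photon = hc / lambda
= (6.626e-34)(3e8) / (481.7e-9)
= 4.1266e-19 J
= 2.5759 eV
KE = E_photon - phi
= 2.5759 - 1.07
= 1.5059 eV

1.5059


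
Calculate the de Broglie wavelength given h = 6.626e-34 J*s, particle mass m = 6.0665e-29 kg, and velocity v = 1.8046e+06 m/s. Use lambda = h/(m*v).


lambda = h / (m * v)
= 6.626e-34 / (6.0665e-29 * 1.8046e+06)
= 6.626e-34 / 1.0948e-22
= 6.0525e-12 m

6.0525e-12


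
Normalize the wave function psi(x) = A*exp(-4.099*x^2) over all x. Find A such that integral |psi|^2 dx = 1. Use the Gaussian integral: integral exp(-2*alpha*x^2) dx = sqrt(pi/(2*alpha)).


integral |psi|^2 dx = A^2 * sqrt(pi/(2*alpha)) = 1
A^2 = sqrt(2*alpha/pi)
= sqrt(2 * 4.099 / pi)
= 1.615396
A = sqrt(1.615396)
= 1.271

1.271


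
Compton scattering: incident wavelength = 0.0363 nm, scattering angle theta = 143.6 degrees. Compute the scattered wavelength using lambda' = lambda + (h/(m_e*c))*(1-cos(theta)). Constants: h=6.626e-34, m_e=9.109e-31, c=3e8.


Compton wavelength: h/(m_e*c) = 2.4247e-12 m
d_lambda = 2.4247e-12 * (1 - cos(143.6 deg))
= 2.4247e-12 * 1.804894
= 4.3763e-12 m = 0.004376 nm
lambda' = 0.0363 + 0.004376
= 0.040676 nm

0.040676


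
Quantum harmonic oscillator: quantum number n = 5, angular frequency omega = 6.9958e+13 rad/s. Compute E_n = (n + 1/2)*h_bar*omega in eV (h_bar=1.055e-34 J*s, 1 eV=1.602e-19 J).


E = (n + 1/2) * h_bar * omega
= (5 + 0.5) * 1.055e-34 * 6.9958e+13
= 5.5 * 7.3806e-21
= 4.0593e-20 J
= 0.2534 eV

0.2534


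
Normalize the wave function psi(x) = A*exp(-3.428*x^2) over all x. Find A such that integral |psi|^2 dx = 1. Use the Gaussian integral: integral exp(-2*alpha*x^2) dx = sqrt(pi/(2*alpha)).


integral |psi|^2 dx = A^2 * sqrt(pi/(2*alpha)) = 1
A^2 = sqrt(2*alpha/pi)
= sqrt(2 * 3.428 / pi)
= 1.477272
A = sqrt(1.477272)
= 1.2154

1.2154


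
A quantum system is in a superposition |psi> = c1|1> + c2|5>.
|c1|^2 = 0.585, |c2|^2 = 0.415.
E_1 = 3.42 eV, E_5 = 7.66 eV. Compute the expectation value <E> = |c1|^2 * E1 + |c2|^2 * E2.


<E> = |c1|^2 * E1 + |c2|^2 * E2
= 0.585 * 3.42 + 0.415 * 7.66
= 2.0007 + 3.1789
= 5.1796 eV

5.1796


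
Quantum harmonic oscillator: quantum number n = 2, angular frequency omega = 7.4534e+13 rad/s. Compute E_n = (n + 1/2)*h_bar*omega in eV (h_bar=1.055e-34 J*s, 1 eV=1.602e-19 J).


E = (n + 1/2) * h_bar * omega
= (2 + 0.5) * 1.055e-34 * 7.4534e+13
= 2.5 * 7.8633e-21
= 1.9658e-20 J
= 0.1227 eV

0.1227


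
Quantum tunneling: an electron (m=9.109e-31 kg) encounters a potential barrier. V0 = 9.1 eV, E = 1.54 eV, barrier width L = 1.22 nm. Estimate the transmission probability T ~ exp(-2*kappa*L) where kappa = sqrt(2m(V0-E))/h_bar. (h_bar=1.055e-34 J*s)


V0 - E = 7.56 eV = 1.2111e-18 J
kappa = sqrt(2 * m * (V0-E)) / h_bar
= sqrt(2 * 9.109e-31 * 1.2111e-18) / 1.055e-34
= 1.4080e+10 /m
2*kappa*L = 2 * 1.4080e+10 * 1.22e-9
= 34.3542
T = exp(-34.3542) = 1.202706e-15

1.202706e-15


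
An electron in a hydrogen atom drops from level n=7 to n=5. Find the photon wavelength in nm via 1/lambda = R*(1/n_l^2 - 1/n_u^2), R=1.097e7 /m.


1/lambda = R * (1/n_l^2 - 1/n_u^2)
= 1.097e7 * (1/5^2 - 1/7^2)
= 1.097e7 * (0.04 - 0.020408)
= 1.097e7 * 0.019592
= 2.1492e+05 /m
lambda = 1 / 2.1492e+05 = 4652.8411 nm

4652.8411


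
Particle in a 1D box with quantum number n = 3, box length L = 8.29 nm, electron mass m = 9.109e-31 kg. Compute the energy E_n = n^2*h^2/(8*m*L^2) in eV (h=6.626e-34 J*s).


E = n^2 * h^2 / (8 * m * L^2)
= 3^2 * (6.626e-34)^2 / (8 * 9.109e-31 * (8.29e-9)^2)
= 9 * 4.3904e-67 / (8 * 9.109e-31 * 6.8724e-17)
= 7.8900e-21 J
= 0.0493 eV

0.0493


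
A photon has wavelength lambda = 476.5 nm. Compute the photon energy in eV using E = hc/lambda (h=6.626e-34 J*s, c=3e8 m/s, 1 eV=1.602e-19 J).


E = hc / lambda
= (6.626e-34)(3e8) / (476.5e-9)
= 1.9878e-25 / 4.7650e-07
= 4.1717e-19 J
Converting to eV: 4.1717e-19 / 1.602e-19
= 2.604 eV

2.604


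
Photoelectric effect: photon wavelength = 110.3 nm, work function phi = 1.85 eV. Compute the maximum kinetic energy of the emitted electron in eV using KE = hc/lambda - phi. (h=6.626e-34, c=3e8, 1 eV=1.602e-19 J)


E_photon = hc / lambda
= (6.626e-34)(3e8) / (110.3e-9)
= 1.8022e-18 J
= 11.2495 eV
KE = E_photon - phi
= 11.2495 - 1.85
= 9.3995 eV

9.3995


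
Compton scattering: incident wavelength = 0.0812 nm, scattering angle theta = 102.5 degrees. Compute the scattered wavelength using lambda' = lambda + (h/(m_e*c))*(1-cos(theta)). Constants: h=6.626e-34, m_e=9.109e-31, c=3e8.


Compton wavelength: h/(m_e*c) = 2.4247e-12 m
d_lambda = 2.4247e-12 * (1 - cos(102.5 deg))
= 2.4247e-12 * 1.21644
= 2.9495e-12 m = 0.00295 nm
lambda' = 0.0812 + 0.00295
= 0.08415 nm

0.08415


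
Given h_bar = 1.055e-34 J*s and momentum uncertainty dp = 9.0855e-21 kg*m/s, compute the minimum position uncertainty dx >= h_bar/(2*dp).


dx = h_bar / (2 * dp)
= 1.055e-34 / (2 * 9.0855e-21)
= 1.055e-34 / 1.8171e-20
= 5.8060e-15 m

5.8060e-15


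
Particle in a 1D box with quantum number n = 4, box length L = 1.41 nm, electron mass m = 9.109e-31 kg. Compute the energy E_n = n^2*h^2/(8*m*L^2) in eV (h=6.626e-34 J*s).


E = n^2 * h^2 / (8 * m * L^2)
= 4^2 * (6.626e-34)^2 / (8 * 9.109e-31 * (1.41e-9)^2)
= 16 * 4.3904e-67 / (8 * 9.109e-31 * 1.9881e-18)
= 4.8487e-19 J
= 3.0266 eV

3.0266


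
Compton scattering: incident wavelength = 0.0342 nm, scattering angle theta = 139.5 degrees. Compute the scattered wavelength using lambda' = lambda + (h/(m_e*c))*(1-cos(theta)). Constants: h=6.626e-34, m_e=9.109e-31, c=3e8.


Compton wavelength: h/(m_e*c) = 2.4247e-12 m
d_lambda = 2.4247e-12 * (1 - cos(139.5 deg))
= 2.4247e-12 * 1.760406
= 4.2685e-12 m = 0.004268 nm
lambda' = 0.0342 + 0.004268
= 0.038468 nm

0.038468


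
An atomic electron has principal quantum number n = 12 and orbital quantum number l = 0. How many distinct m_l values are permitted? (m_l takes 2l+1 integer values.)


m_l ranges from -l to +l in integer steps
So m_l goes from -0 to +0
Count = 2l + 1 = 2*0 + 1
= 1

1


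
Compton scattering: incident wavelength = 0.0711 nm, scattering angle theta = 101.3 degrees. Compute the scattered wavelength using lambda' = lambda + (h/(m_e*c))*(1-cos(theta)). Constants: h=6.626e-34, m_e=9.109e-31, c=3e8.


Compton wavelength: h/(m_e*c) = 2.4247e-12 m
d_lambda = 2.4247e-12 * (1 - cos(101.3 deg))
= 2.4247e-12 * 1.195946
= 2.8998e-12 m = 0.0029 nm
lambda' = 0.0711 + 0.0029
= 0.074 nm

0.074


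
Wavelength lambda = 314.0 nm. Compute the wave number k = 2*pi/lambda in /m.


k = 2 * pi / lambda
= 6.2832 / (314.0e-9)
= 6.2832 / 3.1400e-07
= 2.0010e+07 /m

2.0010e+07


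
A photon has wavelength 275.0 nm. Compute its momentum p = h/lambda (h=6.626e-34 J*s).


p = h / lambda
= 6.626e-34 / (275.0e-9)
= 6.626e-34 / 2.7500e-07
= 2.4095e-27 kg*m/s

2.4095e-27


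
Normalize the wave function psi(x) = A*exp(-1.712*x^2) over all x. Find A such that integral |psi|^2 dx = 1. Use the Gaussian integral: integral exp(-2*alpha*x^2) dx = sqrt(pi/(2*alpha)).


integral |psi|^2 dx = A^2 * sqrt(pi/(2*alpha)) = 1
A^2 = sqrt(2*alpha/pi)
= sqrt(2 * 1.712 / pi)
= 1.043979
A = sqrt(1.043979)
= 1.0218

1.0218


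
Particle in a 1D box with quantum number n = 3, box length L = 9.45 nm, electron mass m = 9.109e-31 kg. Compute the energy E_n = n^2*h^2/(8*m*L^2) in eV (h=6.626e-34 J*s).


E = n^2 * h^2 / (8 * m * L^2)
= 3^2 * (6.626e-34)^2 / (8 * 9.109e-31 * (9.45e-9)^2)
= 9 * 4.3904e-67 / (8 * 9.109e-31 * 8.9303e-17)
= 6.0719e-21 J
= 0.0379 eV

0.0379


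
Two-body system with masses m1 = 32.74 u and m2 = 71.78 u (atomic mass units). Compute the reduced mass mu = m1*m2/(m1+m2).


mu = m1 * m2 / (m1 + m2)
= 32.74 * 71.78 / (32.74 + 71.78)
= 2350.0772 / 104.52
= 22.4845 u

22.4845


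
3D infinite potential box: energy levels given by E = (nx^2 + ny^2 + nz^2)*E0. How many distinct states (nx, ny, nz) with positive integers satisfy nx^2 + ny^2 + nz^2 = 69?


Enumerate all (nx, ny, nz) with nx^2 + ny^2 + nz^2 = 69:
(1,2,8)
(1,8,2)
(2,1,8)
(2,4,7)
(2,7,4)
(2,8,1)
(4,2,7)
(4,7,2)
(7,2,4)
(7,4,2)
(8,1,2)
(8,2,1)
Total degeneracy = 12

12


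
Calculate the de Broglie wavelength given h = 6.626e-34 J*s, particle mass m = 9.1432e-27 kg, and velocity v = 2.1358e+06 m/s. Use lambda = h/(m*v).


lambda = h / (m * v)
= 6.626e-34 / (9.1432e-27 * 2.1358e+06)
= 6.626e-34 / 1.9528e-20
= 3.3931e-14 m

3.3931e-14


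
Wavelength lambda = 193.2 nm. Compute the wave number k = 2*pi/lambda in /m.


k = 2 * pi / lambda
= 6.2832 / (193.2e-9)
= 6.2832 / 1.9320e-07
= 3.2522e+07 /m

3.2522e+07


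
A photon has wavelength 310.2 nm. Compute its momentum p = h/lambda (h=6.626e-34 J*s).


p = h / lambda
= 6.626e-34 / (310.2e-9)
= 6.626e-34 / 3.1020e-07
= 2.1360e-27 kg*m/s

2.1360e-27


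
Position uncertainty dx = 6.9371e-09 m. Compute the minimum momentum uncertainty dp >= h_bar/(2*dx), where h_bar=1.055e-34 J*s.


dp = h_bar / (2 * dx)
= 1.055e-34 / (2 * 6.9371e-09)
= 1.055e-34 / 1.3874e-08
= 7.6040e-27 kg*m/s

7.6040e-27


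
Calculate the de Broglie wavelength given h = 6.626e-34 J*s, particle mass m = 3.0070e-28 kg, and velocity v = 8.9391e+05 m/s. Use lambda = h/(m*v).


lambda = h / (m * v)
= 6.626e-34 / (3.0070e-28 * 8.9391e+05)
= 6.626e-34 / 2.6880e-22
= 2.4650e-12 m

2.4650e-12


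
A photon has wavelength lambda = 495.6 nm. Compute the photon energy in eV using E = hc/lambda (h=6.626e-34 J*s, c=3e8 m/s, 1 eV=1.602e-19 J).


E = hc / lambda
= (6.626e-34)(3e8) / (495.6e-9)
= 1.9878e-25 / 4.9560e-07
= 4.0109e-19 J
Converting to eV: 4.0109e-19 / 1.602e-19
= 2.5037 eV

2.5037


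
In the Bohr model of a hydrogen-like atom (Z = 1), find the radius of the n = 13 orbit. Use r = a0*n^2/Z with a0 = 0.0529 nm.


r = a0 * n^2 / Z
= 0.0529 * 13^2 / 1
= 0.0529 * 169 / 1
= 8.9401 nm

8.9401


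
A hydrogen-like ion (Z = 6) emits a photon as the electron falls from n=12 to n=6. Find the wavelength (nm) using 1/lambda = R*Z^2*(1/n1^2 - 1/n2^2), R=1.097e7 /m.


1/lambda = R * Z^2 * (1/n1^2 - 1/n2^2)
= 1.097e7 * 6^2 * (1/6^2 - 1/12^2)
= 1.097e7 * 36 * (0.027778 - 0.006944)
= 8.2275e+06 /m
lambda = 1 / 8.2275e+06
= 121.5436 nm

121.5436


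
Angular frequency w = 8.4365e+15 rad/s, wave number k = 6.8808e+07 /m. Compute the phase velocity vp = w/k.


vp = w / k
= 8.4365e+15 / 6.8808e+07
= 1.2261e+08 m/s

1.2261e+08


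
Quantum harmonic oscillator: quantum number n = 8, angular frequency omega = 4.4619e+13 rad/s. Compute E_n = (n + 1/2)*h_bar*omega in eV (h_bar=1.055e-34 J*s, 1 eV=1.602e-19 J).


E = (n + 1/2) * h_bar * omega
= (8 + 0.5) * 1.055e-34 * 4.4619e+13
= 8.5 * 4.7073e-21
= 4.0012e-20 J
= 0.2498 eV

0.2498


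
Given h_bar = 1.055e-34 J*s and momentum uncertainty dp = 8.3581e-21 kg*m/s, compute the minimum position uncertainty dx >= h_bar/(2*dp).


dx = h_bar / (2 * dp)
= 1.055e-34 / (2 * 8.3581e-21)
= 1.055e-34 / 1.6716e-20
= 6.3112e-15 m

6.3112e-15


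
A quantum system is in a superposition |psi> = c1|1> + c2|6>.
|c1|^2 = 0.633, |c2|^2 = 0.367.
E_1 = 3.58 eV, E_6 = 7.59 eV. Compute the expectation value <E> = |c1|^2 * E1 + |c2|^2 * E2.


<E> = |c1|^2 * E1 + |c2|^2 * E2
= 0.633 * 3.58 + 0.367 * 7.59
= 2.2661 + 2.7855
= 5.0517 eV

5.0517


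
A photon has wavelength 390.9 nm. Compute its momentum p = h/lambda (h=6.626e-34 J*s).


p = h / lambda
= 6.626e-34 / (390.9e-9)
= 6.626e-34 / 3.9090e-07
= 1.6951e-27 kg*m/s

1.6951e-27


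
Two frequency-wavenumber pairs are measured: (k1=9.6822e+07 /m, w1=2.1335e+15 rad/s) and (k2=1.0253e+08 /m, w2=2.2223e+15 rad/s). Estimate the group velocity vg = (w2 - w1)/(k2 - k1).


vg = (w2 - w1) / (k2 - k1)
= (2.2223e+15 - 2.1335e+15) / (1.0253e+08 - 9.6822e+07)
= 8.8800e+13 / 5.7080e+06
= 1.5557e+07 m/s

1.5557e+07


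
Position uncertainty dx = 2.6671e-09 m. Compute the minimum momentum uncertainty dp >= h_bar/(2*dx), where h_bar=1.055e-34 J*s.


dp = h_bar / (2 * dx)
= 1.055e-34 / (2 * 2.6671e-09)
= 1.055e-34 / 5.3342e-09
= 1.9778e-26 kg*m/s

1.9778e-26


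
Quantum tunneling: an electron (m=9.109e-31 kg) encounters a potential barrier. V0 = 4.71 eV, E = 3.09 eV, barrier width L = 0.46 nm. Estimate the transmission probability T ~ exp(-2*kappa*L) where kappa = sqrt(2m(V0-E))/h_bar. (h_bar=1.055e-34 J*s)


V0 - E = 1.62 eV = 2.5952e-19 J
kappa = sqrt(2 * m * (V0-E)) / h_bar
= sqrt(2 * 9.109e-31 * 2.5952e-19) / 1.055e-34
= 6.5176e+09 /m
2*kappa*L = 2 * 6.5176e+09 * 0.46e-9
= 5.9962
T = exp(-5.9962) = 2.488245e-03

2.488245e-03


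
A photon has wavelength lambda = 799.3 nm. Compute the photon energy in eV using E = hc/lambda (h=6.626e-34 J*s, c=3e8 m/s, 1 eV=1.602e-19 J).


E = hc / lambda
= (6.626e-34)(3e8) / (799.3e-9)
= 1.9878e-25 / 7.9930e-07
= 2.4869e-19 J
Converting to eV: 2.4869e-19 / 1.602e-19
= 1.5524 eV

1.5524


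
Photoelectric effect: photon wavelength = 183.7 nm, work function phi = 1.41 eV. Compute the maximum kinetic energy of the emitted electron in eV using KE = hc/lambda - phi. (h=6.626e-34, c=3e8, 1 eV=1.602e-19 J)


E_photon = hc / lambda
= (6.626e-34)(3e8) / (183.7e-9)
= 1.0821e-18 J
= 6.7546 eV
KE = E_photon - phi
= 6.7546 - 1.41
= 5.3446 eV

5.3446


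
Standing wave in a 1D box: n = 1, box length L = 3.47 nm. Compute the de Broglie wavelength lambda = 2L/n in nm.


lambda = 2L / n
= 2 * 3.47 / 1
= 6.94 / 1
= 6.94 nm

6.94


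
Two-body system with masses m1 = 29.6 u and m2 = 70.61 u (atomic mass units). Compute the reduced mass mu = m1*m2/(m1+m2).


mu = m1 * m2 / (m1 + m2)
= 29.6 * 70.61 / (29.6 + 70.61)
= 2090.056 / 100.21
= 20.8568 u

20.8568


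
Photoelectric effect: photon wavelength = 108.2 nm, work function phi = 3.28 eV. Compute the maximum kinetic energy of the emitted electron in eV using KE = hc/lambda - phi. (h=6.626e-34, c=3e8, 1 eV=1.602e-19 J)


E_photon = hc / lambda
= (6.626e-34)(3e8) / (108.2e-9)
= 1.8372e-18 J
= 11.4679 eV
KE = E_photon - phi
= 11.4679 - 3.28
= 8.1879 eV

8.1879


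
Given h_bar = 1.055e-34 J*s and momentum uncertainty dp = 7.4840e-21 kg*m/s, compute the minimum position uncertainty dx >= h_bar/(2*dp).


dx = h_bar / (2 * dp)
= 1.055e-34 / (2 * 7.4840e-21)
= 1.055e-34 / 1.4968e-20
= 7.0484e-15 m

7.0484e-15


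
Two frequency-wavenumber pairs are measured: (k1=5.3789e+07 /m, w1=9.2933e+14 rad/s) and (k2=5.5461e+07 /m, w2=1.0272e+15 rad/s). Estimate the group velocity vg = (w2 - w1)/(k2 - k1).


vg = (w2 - w1) / (k2 - k1)
= (1.0272e+15 - 9.2933e+14) / (5.5461e+07 - 5.3789e+07)
= 9.7870e+13 / 1.6720e+06
= 5.8535e+07 m/s

5.8535e+07


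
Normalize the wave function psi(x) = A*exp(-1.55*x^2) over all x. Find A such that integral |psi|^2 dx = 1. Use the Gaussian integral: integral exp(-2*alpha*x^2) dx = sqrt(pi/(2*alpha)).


integral |psi|^2 dx = A^2 * sqrt(pi/(2*alpha)) = 1
A^2 = sqrt(2*alpha/pi)
= sqrt(2 * 1.55 / pi)
= 0.993358
A = sqrt(0.993358)
= 0.9967

0.9967


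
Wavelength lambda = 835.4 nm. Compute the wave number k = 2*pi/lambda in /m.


k = 2 * pi / lambda
= 6.2832 / (835.4e-9)
= 6.2832 / 8.3540e-07
= 7.5212e+06 /m

7.5212e+06


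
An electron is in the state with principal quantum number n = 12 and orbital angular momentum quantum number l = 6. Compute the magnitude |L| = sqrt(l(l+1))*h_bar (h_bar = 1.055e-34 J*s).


L = sqrt(l*(l+1)) * h_bar
= sqrt(6 * 7) * 1.055e-34
= sqrt(42) * 1.055e-34
= 6.4807 * 1.055e-34
= 6.8372e-34 J*s

6.8372e-34


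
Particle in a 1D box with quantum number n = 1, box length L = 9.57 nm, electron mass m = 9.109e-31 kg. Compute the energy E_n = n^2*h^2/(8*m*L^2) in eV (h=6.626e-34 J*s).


E = n^2 * h^2 / (8 * m * L^2)
= 1^2 * (6.626e-34)^2 / (8 * 9.109e-31 * (9.57e-9)^2)
= 1 * 4.3904e-67 / (8 * 9.109e-31 * 9.1585e-17)
= 6.5784e-22 J
= 0.0041 eV

0.0041


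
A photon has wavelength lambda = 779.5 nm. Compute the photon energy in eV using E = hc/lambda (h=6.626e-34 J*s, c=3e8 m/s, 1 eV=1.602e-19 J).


E = hc / lambda
= (6.626e-34)(3e8) / (779.5e-9)
= 1.9878e-25 / 7.7950e-07
= 2.5501e-19 J
Converting to eV: 2.5501e-19 / 1.602e-19
= 1.5918 eV

1.5918


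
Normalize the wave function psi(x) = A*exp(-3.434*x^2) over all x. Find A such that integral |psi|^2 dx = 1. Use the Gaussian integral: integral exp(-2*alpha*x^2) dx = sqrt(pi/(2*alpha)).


integral |psi|^2 dx = A^2 * sqrt(pi/(2*alpha)) = 1
A^2 = sqrt(2*alpha/pi)
= sqrt(2 * 3.434 / pi)
= 1.478564
A = sqrt(1.478564)
= 1.216

1.216


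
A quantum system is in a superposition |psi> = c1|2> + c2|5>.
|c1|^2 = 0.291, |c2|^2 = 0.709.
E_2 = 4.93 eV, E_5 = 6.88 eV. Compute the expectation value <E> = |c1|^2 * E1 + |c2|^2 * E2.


<E> = |c1|^2 * E1 + |c2|^2 * E2
= 0.291 * 4.93 + 0.709 * 6.88
= 1.4346 + 4.8779
= 6.3125 eV

6.3125


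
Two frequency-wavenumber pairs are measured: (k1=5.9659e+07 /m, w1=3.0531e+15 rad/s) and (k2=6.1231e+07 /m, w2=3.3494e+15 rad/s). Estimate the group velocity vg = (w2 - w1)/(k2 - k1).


vg = (w2 - w1) / (k2 - k1)
= (3.3494e+15 - 3.0531e+15) / (6.1231e+07 - 5.9659e+07)
= 2.9630e+14 / 1.5720e+06
= 1.8849e+08 m/s

1.8849e+08


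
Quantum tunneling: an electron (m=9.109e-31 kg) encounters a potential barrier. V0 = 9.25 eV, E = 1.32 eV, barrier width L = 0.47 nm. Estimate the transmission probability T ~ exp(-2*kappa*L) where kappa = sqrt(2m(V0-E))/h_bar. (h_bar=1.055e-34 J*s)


V0 - E = 7.93 eV = 1.2704e-18 J
kappa = sqrt(2 * m * (V0-E)) / h_bar
= sqrt(2 * 9.109e-31 * 1.2704e-18) / 1.055e-34
= 1.4420e+10 /m
2*kappa*L = 2 * 1.4420e+10 * 0.47e-9
= 13.5548
T = exp(-13.5548) = 1.297833e-06

1.297833e-06


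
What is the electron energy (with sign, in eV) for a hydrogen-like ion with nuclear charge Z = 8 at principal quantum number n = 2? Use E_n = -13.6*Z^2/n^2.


E_n = -13.6 * Z^2 / n^2
= -13.6 * 8^2 / 2^2
= -13.6 * 64 / 4
= -217.6 eV

-217.6


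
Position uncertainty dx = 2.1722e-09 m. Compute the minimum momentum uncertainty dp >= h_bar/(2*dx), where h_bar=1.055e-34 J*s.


dp = h_bar / (2 * dx)
= 1.055e-34 / (2 * 2.1722e-09)
= 1.055e-34 / 4.3444e-09
= 2.4284e-26 kg*m/s

2.4284e-26


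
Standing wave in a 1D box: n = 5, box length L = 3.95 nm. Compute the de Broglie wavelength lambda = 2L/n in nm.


lambda = 2L / n
= 2 * 3.95 / 5
= 7.9 / 5
= 1.58 nm

1.58


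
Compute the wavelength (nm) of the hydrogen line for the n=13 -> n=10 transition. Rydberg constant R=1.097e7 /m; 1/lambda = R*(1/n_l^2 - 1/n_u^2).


1/lambda = R * (1/n_l^2 - 1/n_u^2)
= 1.097e7 * (1/10^2 - 1/13^2)
= 1.097e7 * (0.01 - 0.005917)
= 1.097e7 * 0.004083
= 4.4789e+04 /m
lambda = 1 / 4.4789e+04 = 22327.0316 nm

22327.0316


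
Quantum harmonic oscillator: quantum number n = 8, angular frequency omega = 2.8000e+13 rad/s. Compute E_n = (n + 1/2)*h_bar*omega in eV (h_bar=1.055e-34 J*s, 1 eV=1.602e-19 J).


E = (n + 1/2) * h_bar * omega
= (8 + 0.5) * 1.055e-34 * 2.8000e+13
= 8.5 * 2.9540e-21
= 2.5109e-20 J
= 0.1567 eV

0.1567


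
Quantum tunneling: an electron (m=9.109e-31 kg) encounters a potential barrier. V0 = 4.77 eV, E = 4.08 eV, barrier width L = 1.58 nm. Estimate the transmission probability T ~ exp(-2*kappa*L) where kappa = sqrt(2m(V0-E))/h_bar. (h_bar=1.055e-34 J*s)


V0 - E = 0.69 eV = 1.1054e-19 J
kappa = sqrt(2 * m * (V0-E)) / h_bar
= sqrt(2 * 9.109e-31 * 1.1054e-19) / 1.055e-34
= 4.2536e+09 /m
2*kappa*L = 2 * 4.2536e+09 * 1.58e-9
= 13.4413
T = exp(-13.4413) = 1.453866e-06

1.453866e-06


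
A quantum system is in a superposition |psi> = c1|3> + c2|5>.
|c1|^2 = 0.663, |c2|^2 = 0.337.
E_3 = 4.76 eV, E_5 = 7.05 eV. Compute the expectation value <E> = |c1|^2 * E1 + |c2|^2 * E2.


<E> = |c1|^2 * E1 + |c2|^2 * E2
= 0.663 * 4.76 + 0.337 * 7.05
= 3.1559 + 2.3759
= 5.5317 eV

5.5317


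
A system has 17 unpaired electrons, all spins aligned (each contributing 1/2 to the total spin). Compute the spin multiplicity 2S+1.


Total spin S = N * (1/2) = 17 * 0.5 = 8.5
Spin multiplicity = 2S + 1
= 2 * 8.5 + 1
= 18

18


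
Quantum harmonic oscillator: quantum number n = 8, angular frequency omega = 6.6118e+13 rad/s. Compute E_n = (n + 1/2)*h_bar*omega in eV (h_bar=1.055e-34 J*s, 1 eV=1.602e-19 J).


E = (n + 1/2) * h_bar * omega
= (8 + 0.5) * 1.055e-34 * 6.6118e+13
= 8.5 * 6.9754e-21
= 5.9291e-20 J
= 0.3701 eV

0.3701


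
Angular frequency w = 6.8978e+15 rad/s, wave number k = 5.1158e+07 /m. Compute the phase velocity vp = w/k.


vp = w / k
= 6.8978e+15 / 5.1158e+07
= 1.3483e+08 m/s

1.3483e+08


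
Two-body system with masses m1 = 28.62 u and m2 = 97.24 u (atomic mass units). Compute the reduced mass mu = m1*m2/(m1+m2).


mu = m1 * m2 / (m1 + m2)
= 28.62 * 97.24 / (28.62 + 97.24)
= 2783.0088 / 125.86
= 22.1119 u

22.1119


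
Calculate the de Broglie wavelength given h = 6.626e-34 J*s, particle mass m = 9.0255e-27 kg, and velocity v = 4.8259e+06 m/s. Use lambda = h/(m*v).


lambda = h / (m * v)
= 6.626e-34 / (9.0255e-27 * 4.8259e+06)
= 6.626e-34 / 4.3556e-20
= 1.5213e-14 m

1.5213e-14


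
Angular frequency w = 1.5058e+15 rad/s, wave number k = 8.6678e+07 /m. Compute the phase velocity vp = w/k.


vp = w / k
= 1.5058e+15 / 8.6678e+07
= 1.7372e+07 m/s

1.7372e+07


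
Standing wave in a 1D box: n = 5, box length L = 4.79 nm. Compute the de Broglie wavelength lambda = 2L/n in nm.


lambda = 2L / n
= 2 * 4.79 / 5
= 9.58 / 5
= 1.916 nm

1.916


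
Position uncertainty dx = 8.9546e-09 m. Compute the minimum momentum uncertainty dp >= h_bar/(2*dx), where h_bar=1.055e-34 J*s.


dp = h_bar / (2 * dx)
= 1.055e-34 / (2 * 8.9546e-09)
= 1.055e-34 / 1.7909e-08
= 5.8908e-27 kg*m/s

5.8908e-27


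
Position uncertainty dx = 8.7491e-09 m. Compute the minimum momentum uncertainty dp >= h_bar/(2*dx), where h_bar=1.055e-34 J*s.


dp = h_bar / (2 * dx)
= 1.055e-34 / (2 * 8.7491e-09)
= 1.055e-34 / 1.7498e-08
= 6.0292e-27 kg*m/s

6.0292e-27


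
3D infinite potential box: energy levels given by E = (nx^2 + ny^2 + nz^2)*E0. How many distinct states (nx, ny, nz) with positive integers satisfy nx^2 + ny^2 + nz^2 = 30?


Enumerate all (nx, ny, nz) with nx^2 + ny^2 + nz^2 = 30:
(1,2,5)
(1,5,2)
(2,1,5)
(2,5,1)
(5,1,2)
(5,2,1)
Total degeneracy = 6

6


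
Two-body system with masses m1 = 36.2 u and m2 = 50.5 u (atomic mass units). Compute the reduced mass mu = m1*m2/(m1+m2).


mu = m1 * m2 / (m1 + m2)
= 36.2 * 50.5 / (36.2 + 50.5)
= 1828.1 / 86.7
= 21.0854 u

21.0854


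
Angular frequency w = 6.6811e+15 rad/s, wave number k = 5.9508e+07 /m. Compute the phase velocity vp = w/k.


vp = w / k
= 6.6811e+15 / 5.9508e+07
= 1.1227e+08 m/s

1.1227e+08


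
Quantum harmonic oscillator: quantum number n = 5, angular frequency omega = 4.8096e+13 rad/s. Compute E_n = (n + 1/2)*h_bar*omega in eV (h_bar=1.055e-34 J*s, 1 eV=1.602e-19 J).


E = (n + 1/2) * h_bar * omega
= (5 + 0.5) * 1.055e-34 * 4.8096e+13
= 5.5 * 5.0741e-21
= 2.7908e-20 J
= 0.1742 eV

0.1742


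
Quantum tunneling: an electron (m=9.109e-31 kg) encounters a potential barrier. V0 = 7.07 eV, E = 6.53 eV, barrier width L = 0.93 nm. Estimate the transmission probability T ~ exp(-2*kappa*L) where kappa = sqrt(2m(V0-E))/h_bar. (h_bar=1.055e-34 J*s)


V0 - E = 0.54 eV = 8.6508e-20 J
kappa = sqrt(2 * m * (V0-E)) / h_bar
= sqrt(2 * 9.109e-31 * 8.6508e-20) / 1.055e-34
= 3.7629e+09 /m
2*kappa*L = 2 * 3.7629e+09 * 0.93e-9
= 6.999
T = exp(-6.999) = 9.127505e-04

9.127505e-04


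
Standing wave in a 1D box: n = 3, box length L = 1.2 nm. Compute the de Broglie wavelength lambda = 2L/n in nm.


lambda = 2L / n
= 2 * 1.2 / 3
= 2.4 / 3
= 0.8 nm

0.8


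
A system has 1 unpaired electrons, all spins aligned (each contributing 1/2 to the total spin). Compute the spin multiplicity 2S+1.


Total spin S = N * (1/2) = 1 * 0.5 = 0.5
Spin multiplicity = 2S + 1
= 2 * 0.5 + 1
= 2

2


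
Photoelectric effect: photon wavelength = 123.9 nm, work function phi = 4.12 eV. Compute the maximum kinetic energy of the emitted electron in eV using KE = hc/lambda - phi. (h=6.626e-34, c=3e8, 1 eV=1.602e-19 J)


E_photon = hc / lambda
= (6.626e-34)(3e8) / (123.9e-9)
= 1.6044e-18 J
= 10.0147 eV
KE = E_photon - phi
= 10.0147 - 4.12
= 5.8947 eV

5.8947


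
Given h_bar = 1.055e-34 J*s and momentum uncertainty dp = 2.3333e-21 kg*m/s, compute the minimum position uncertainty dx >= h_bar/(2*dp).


dx = h_bar / (2 * dp)
= 1.055e-34 / (2 * 2.3333e-21)
= 1.055e-34 / 4.6666e-21
= 2.2607e-14 m

2.2607e-14


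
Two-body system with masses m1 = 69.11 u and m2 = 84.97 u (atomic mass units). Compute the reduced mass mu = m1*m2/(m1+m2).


mu = m1 * m2 / (m1 + m2)
= 69.11 * 84.97 / (69.11 + 84.97)
= 5872.2767 / 154.08
= 38.1119 u

38.1119


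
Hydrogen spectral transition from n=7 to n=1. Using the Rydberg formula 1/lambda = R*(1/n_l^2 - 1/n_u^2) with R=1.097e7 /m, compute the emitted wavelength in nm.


1/lambda = R * (1/n_l^2 - 1/n_u^2)
= 1.097e7 * (1/1^2 - 1/7^2)
= 1.097e7 * (1.0 - 0.020408)
= 1.097e7 * 0.979592
= 1.0746e+07 /m
lambda = 1 / 1.0746e+07 = 93.0568 nm

93.0568


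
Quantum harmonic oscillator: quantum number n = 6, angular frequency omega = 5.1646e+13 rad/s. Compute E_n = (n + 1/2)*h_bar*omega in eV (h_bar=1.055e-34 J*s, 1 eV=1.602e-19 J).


E = (n + 1/2) * h_bar * omega
= (6 + 0.5) * 1.055e-34 * 5.1646e+13
= 6.5 * 5.4487e-21
= 3.5416e-20 J
= 0.2211 eV

0.2211


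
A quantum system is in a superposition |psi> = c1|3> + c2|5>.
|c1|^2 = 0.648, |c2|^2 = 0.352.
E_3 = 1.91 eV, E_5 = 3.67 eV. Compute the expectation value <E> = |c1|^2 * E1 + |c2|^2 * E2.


<E> = |c1|^2 * E1 + |c2|^2 * E2
= 0.648 * 1.91 + 0.352 * 3.67
= 1.2377 + 1.2918
= 2.5295 eV

2.5295


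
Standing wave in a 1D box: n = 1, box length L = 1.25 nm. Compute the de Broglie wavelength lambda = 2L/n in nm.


lambda = 2L / n
= 2 * 1.25 / 1
= 2.5 / 1
= 2.5 nm

2.5


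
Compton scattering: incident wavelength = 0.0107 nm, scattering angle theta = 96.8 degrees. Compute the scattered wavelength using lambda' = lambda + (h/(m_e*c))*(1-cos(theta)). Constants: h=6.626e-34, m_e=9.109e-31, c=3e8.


Compton wavelength: h/(m_e*c) = 2.4247e-12 m
d_lambda = 2.4247e-12 * (1 - cos(96.8 deg))
= 2.4247e-12 * 1.118404
= 2.7118e-12 m = 0.002712 nm
lambda' = 0.0107 + 0.002712
= 0.013412 nm

0.013412


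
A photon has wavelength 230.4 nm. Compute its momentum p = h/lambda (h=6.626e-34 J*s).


p = h / lambda
= 6.626e-34 / (230.4e-9)
= 6.626e-34 / 2.3040e-07
= 2.8759e-27 kg*m/s

2.8759e-27


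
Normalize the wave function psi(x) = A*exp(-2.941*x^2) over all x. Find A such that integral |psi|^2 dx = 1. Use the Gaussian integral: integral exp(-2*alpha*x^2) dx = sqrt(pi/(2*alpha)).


integral |psi|^2 dx = A^2 * sqrt(pi/(2*alpha)) = 1
A^2 = sqrt(2*alpha/pi)
= sqrt(2 * 2.941 / pi)
= 1.36832
A = sqrt(1.36832)
= 1.1698

1.1698


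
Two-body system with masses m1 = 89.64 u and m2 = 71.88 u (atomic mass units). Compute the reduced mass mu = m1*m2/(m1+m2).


mu = m1 * m2 / (m1 + m2)
= 89.64 * 71.88 / (89.64 + 71.88)
= 6443.3232 / 161.52
= 39.8918 u

39.8918


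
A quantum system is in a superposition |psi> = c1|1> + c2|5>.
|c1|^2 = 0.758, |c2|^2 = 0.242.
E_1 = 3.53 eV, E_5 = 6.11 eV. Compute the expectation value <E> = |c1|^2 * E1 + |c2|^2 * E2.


<E> = |c1|^2 * E1 + |c2|^2 * E2
= 0.758 * 3.53 + 0.242 * 6.11
= 2.6757 + 1.4786
= 4.1544 eV

4.1544


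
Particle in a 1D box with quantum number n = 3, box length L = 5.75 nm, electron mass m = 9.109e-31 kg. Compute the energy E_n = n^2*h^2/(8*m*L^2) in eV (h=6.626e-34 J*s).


E = n^2 * h^2 / (8 * m * L^2)
= 3^2 * (6.626e-34)^2 / (8 * 9.109e-31 * (5.75e-9)^2)
= 9 * 4.3904e-67 / (8 * 9.109e-31 * 3.3063e-17)
= 1.6400e-20 J
= 0.1024 eV

0.1024


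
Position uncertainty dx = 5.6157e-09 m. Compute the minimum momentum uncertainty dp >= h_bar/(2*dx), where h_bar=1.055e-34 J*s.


dp = h_bar / (2 * dx)
= 1.055e-34 / (2 * 5.6157e-09)
= 1.055e-34 / 1.1231e-08
= 9.3933e-27 kg*m/s

9.3933e-27


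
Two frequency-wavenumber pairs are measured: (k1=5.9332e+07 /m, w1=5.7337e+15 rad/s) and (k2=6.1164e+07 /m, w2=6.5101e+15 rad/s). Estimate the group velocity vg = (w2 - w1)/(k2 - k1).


vg = (w2 - w1) / (k2 - k1)
= (6.5101e+15 - 5.7337e+15) / (6.1164e+07 - 5.9332e+07)
= 7.7640e+14 / 1.8320e+06
= 4.2380e+08 m/s

4.2380e+08


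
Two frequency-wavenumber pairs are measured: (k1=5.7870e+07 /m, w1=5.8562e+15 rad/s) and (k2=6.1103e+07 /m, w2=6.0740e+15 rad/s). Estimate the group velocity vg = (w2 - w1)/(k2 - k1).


vg = (w2 - w1) / (k2 - k1)
= (6.0740e+15 - 5.8562e+15) / (6.1103e+07 - 5.7870e+07)
= 2.1780e+14 / 3.2330e+06
= 6.7368e+07 m/s

6.7368e+07


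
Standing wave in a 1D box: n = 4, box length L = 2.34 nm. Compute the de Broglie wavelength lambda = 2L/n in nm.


lambda = 2L / n
= 2 * 2.34 / 4
= 4.68 / 4
= 1.17 nm

1.17


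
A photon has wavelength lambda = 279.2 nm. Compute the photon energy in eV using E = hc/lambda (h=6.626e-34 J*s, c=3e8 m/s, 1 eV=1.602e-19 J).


E = hc / lambda
= (6.626e-34)(3e8) / (279.2e-9)
= 1.9878e-25 / 2.7920e-07
= 7.1196e-19 J
Converting to eV: 7.1196e-19 / 1.602e-19
= 4.4442 eV

4.4442


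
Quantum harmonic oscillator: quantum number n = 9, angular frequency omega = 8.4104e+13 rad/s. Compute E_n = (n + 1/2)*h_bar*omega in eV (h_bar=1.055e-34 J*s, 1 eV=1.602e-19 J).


E = (n + 1/2) * h_bar * omega
= (9 + 0.5) * 1.055e-34 * 8.4104e+13
= 9.5 * 8.8730e-21
= 8.4293e-20 J
= 0.5262 eV

0.5262


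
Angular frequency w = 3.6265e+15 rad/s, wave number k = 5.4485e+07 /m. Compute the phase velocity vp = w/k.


vp = w / k
= 3.6265e+15 / 5.4485e+07
= 6.6560e+07 m/s

6.6560e+07


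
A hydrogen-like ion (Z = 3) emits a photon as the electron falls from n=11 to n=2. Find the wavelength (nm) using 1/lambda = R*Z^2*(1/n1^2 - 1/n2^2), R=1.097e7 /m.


1/lambda = R * Z^2 * (1/n1^2 - 1/n2^2)
= 1.097e7 * 3^2 * (1/2^2 - 1/11^2)
= 1.097e7 * 9 * (0.25 - 0.008264)
= 2.3867e+07 /m
lambda = 1 / 2.3867e+07
= 41.8996 nm

41.8996


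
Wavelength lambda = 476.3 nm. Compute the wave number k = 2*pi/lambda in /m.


k = 2 * pi / lambda
= 6.2832 / (476.3e-9)
= 6.2832 / 4.7630e-07
= 1.3192e+07 /m

1.3192e+07


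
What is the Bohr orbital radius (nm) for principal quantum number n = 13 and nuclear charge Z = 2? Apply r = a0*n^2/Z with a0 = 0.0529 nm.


r = a0 * n^2 / Z
= 0.0529 * 13^2 / 2
= 0.0529 * 169 / 2
= 4.4701 nm

4.4701


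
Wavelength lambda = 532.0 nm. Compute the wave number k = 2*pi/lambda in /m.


k = 2 * pi / lambda
= 6.2832 / (532.0e-9)
= 6.2832 / 5.3200e-07
= 1.1810e+07 /m

1.1810e+07


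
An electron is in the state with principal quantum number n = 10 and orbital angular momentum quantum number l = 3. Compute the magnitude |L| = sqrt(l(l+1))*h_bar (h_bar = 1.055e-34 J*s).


L = sqrt(l*(l+1)) * h_bar
= sqrt(3 * 4) * 1.055e-34
= sqrt(12) * 1.055e-34
= 3.4641 * 1.055e-34
= 3.6546e-34 J*s

3.6546e-34


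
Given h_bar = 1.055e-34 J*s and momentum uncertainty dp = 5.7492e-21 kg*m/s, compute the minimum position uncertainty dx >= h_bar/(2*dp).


dx = h_bar / (2 * dp)
= 1.055e-34 / (2 * 5.7492e-21)
= 1.055e-34 / 1.1498e-20
= 9.1752e-15 m

9.1752e-15


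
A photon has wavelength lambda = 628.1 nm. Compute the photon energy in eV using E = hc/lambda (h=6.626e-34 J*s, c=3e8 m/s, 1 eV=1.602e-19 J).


E = hc / lambda
= (6.626e-34)(3e8) / (628.1e-9)
= 1.9878e-25 / 6.2810e-07
= 3.1648e-19 J
Converting to eV: 3.1648e-19 / 1.602e-19
= 1.9755 eV

1.9755


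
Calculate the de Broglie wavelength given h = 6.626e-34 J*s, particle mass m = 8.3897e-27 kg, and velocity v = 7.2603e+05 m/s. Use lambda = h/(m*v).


lambda = h / (m * v)
= 6.626e-34 / (8.3897e-27 * 7.2603e+05)
= 6.626e-34 / 6.0912e-21
= 1.0878e-13 m

1.0878e-13


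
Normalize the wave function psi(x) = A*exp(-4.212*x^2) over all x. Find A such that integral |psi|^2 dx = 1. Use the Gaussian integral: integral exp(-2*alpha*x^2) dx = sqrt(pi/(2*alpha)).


integral |psi|^2 dx = A^2 * sqrt(pi/(2*alpha)) = 1
A^2 = sqrt(2*alpha/pi)
= sqrt(2 * 4.212 / pi)
= 1.637511
A = sqrt(1.637511)
= 1.2797

1.2797


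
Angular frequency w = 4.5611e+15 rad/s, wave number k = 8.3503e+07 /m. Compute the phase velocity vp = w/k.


vp = w / k
= 4.5611e+15 / 8.3503e+07
= 5.4622e+07 m/s

5.4622e+07


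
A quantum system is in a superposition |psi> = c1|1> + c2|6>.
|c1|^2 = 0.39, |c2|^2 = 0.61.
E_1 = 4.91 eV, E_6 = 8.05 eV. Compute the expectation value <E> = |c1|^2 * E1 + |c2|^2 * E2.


<E> = |c1|^2 * E1 + |c2|^2 * E2
= 0.39 * 4.91 + 0.61 * 8.05
= 1.9149 + 4.9105
= 6.8254 eV

6.8254


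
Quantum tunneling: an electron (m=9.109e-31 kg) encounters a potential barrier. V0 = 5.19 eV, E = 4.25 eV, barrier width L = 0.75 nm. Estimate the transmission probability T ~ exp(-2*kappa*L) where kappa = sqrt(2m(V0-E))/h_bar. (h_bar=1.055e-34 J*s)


V0 - E = 0.94 eV = 1.5059e-19 J
kappa = sqrt(2 * m * (V0-E)) / h_bar
= sqrt(2 * 9.109e-31 * 1.5059e-19) / 1.055e-34
= 4.9647e+09 /m
2*kappa*L = 2 * 4.9647e+09 * 0.75e-9
= 7.4471
T = exp(-7.4471) = 5.831588e-04

5.831588e-04


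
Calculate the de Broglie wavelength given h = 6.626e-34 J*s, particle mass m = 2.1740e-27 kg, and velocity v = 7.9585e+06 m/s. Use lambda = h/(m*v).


lambda = h / (m * v)
= 6.626e-34 / (2.1740e-27 * 7.9585e+06)
= 6.626e-34 / 1.7302e-20
= 3.8297e-14 m

3.8297e-14


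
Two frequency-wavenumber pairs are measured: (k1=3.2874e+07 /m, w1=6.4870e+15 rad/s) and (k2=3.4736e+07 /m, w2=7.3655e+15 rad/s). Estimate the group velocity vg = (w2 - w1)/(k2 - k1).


vg = (w2 - w1) / (k2 - k1)
= (7.3655e+15 - 6.4870e+15) / (3.4736e+07 - 3.2874e+07)
= 8.7850e+14 / 1.8620e+06
= 4.7180e+08 m/s

4.7180e+08


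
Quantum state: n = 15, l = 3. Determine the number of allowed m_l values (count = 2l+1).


m_l ranges from -l to +l in integer steps
So m_l goes from -3 to +3
Count = 2l + 1 = 2*3 + 1
= 7

7


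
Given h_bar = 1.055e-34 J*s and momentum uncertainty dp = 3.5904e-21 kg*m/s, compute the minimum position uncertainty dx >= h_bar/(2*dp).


dx = h_bar / (2 * dp)
= 1.055e-34 / (2 * 3.5904e-21)
= 1.055e-34 / 7.1808e-21
= 1.4692e-14 m

1.4692e-14


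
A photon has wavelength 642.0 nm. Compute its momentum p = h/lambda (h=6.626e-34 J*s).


p = h / lambda
= 6.626e-34 / (642.0e-9)
= 6.626e-34 / 6.4200e-07
= 1.0321e-27 kg*m/s

1.0321e-27


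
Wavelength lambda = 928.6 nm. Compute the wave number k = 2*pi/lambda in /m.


k = 2 * pi / lambda
= 6.2832 / (928.6e-9)
= 6.2832 / 9.2860e-07
= 6.7663e+06 /m

6.7663e+06


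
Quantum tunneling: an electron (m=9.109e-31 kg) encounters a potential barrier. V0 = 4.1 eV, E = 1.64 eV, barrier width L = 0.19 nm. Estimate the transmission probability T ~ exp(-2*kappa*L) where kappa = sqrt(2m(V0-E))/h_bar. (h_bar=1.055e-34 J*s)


V0 - E = 2.46 eV = 3.9409e-19 J
kappa = sqrt(2 * m * (V0-E)) / h_bar
= sqrt(2 * 9.109e-31 * 3.9409e-19) / 1.055e-34
= 8.0315e+09 /m
2*kappa*L = 2 * 8.0315e+09 * 0.19e-9
= 3.052
T = exp(-3.052) = 4.726571e-02

4.726571e-02
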